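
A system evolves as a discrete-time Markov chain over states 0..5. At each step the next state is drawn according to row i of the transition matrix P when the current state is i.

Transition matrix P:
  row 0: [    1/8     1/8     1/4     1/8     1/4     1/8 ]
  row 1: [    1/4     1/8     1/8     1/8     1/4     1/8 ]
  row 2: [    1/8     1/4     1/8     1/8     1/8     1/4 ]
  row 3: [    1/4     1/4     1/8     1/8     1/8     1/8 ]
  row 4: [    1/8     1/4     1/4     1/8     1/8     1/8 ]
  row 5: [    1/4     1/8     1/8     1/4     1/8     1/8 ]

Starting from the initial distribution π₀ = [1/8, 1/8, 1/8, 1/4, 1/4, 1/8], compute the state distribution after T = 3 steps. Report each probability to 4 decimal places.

t=0: π = [0.1250, 0.1250, 0.1250, 0.2500, 0.2500, 0.1250]
t=1: π = [0.1875, 0.2031, 0.1719, 0.1406, 0.1563, 0.1406]
t=2: π = [0.1855, 0.1836, 0.1680, 0.1426, 0.1738, 0.1465]
t=3: π = [0.1841, 0.1855, 0.1699, 0.1433, 0.1711, 0.1460]

π = [0.1841, 0.1855, 0.1699, 0.1433, 0.1711, 0.1460]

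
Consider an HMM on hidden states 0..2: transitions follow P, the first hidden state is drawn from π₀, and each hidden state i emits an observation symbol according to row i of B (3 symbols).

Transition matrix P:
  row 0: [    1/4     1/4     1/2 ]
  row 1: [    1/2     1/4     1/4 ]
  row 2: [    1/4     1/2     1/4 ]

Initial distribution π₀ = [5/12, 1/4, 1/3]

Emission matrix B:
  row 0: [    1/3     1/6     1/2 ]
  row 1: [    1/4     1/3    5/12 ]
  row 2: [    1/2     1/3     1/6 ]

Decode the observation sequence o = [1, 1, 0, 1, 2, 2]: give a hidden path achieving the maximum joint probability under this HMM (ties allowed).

t=0: δ = [6.944e-02, 8.333e-02, 1.111e-01]  (obs o_0=1)
t=1: δ = [6.944e-03, 1.852e-02, 1.157e-02]  ψ = [1, 2, 0]  (obs o_1=1)
t=2: δ = [3.086e-03, 1.447e-03, 2.315e-03]  ψ = [1, 2, 1]  (obs o_2=0)
t=3: δ = [1.286e-04, 3.858e-04, 5.144e-04]  ψ = [0, 2, 0]  (obs o_3=1)
t=4: δ = [9.645e-05, 1.072e-04, 2.143e-05]  ψ = [1, 2, 2]  (obs o_4=2)
t=5: δ = [2.679e-05, 1.116e-05, 8.038e-06]  ψ = [1, 1, 0]  (obs o_5=2)
backtrack: best end state = 0; path = [2, 1, 0, 2, 1, 0]

path = [2, 1, 0, 2, 1, 0]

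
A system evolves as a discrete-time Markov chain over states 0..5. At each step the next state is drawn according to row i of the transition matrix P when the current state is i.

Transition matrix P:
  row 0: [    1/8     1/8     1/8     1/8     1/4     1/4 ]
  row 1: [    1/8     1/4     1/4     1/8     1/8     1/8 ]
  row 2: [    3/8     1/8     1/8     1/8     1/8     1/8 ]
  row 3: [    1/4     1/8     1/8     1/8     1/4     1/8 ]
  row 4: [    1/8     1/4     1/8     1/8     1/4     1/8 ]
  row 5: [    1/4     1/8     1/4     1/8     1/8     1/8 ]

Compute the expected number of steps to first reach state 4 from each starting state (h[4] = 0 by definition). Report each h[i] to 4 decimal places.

h = [5.2689, 6.0113, 5.8463, 5.1877, 0.0000, 5.9185]

First-step conditioning: h[4] = 0; for i ≠ 4, h[i] = 1 + Σ_k P[i][k]·h[k].
  h[0] = 1 + 1/8·h[0] + 1/8·h[1] + 1/8·h[2] + 1/8·h[3] + 1/4·h[5]
  h[1] = 1 + 1/8·h[0] + 1/4·h[1] + 1/4·h[2] + 1/8·h[3] + 1/8·h[5]
  h[2] = 1 + 3/8·h[0] + 1/8·h[1] + 1/8·h[2] + 1/8·h[3] + 1/8·h[5]
  h[3] = 1 + 1/4·h[0] + 1/8·h[1] + 1/8·h[2] + 1/8·h[3] + 1/8·h[5]
  h[5] = 1 + 1/4·h[0] + 1/8·h[1] + 1/4·h[2] + 1/8·h[3] + 1/8·h[5]
Solving the 5×5 linear system over states ≠ 4 gives exactly h = [32704/6207, 37312/6207, 12096/2069, 32200/6207, 0, 36736/6207] (h[4] = 0 is the target).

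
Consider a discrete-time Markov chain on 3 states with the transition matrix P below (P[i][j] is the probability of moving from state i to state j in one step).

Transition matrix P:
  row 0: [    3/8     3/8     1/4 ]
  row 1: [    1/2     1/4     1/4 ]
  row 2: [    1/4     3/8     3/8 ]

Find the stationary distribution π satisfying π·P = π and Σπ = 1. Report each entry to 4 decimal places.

Balance equations π_j = Σ_i π_i·P[i][j]:
  π_0 = 3/8·π_0 + 1/2·π_1 + 1/4·π_2
  π_1 = 3/8·π_0 + 1/4·π_1 + 3/8·π_2
  normalize: π_0 + π_1 + π_2 = 1
Solving the linear system gives exactly π = [8/21, 1/3, 2/7].

π = [0.3810, 0.3333, 0.2857]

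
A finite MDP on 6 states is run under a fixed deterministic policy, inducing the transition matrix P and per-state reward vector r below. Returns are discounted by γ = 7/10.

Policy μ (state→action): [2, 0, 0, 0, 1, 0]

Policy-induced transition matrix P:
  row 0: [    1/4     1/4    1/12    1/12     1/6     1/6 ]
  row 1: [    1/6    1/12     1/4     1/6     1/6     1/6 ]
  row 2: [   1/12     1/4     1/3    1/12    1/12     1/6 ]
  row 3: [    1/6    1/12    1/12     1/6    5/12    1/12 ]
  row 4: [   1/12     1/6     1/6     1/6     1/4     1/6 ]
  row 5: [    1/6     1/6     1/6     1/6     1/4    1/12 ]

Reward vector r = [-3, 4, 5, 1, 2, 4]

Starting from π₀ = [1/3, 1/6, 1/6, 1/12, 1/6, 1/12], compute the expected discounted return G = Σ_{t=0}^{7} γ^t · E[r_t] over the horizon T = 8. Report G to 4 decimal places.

t=0: π = [0.3333, 0.1667, 0.1667, 0.0833, 0.1667, 0.0833], E[r] = 1.2500, γ^t·E[r] = 1.250000, running G = 1.250000
t=1: π = [0.1667, 0.1875, 0.1736, 0.1250, 0.1944, 0.1528], E[r] = 2.2431, γ^t·E[r] = 1.570139, running G = 2.820139
t=2: π = [0.1499, 0.1690, 0.1869, 0.1383, 0.2124, 0.1435], E[r] = 2.2980, γ^t·E[r] = 1.126036, running G = 3.946175
t=3: π = [0.1459, 0.1691, 0.1879, 0.1386, 0.2153, 0.1432], E[r] = 2.3203, γ^t·E[r] = 0.795851, running G = 4.742025
t=4: π = [0.1452, 0.1688, 0.1884, 0.1389, 0.2155, 0.1432], E[r] = 2.3242, γ^t·E[r] = 0.558036, running G = 5.300062
t=5: π = [0.1451, 0.1688, 0.1885, 0.1389, 0.2156, 0.1432], E[r] = 2.3249, γ^t·E[r] = 0.390752, running G = 5.690813
t=6: π = [0.1451, 0.1688, 0.1885, 0.1389, 0.2156, 0.1432], E[r] = 2.3251, γ^t·E[r] = 0.273545, running G = 5.964359
t=7: π = [0.1451, 0.1688, 0.1885, 0.1389, 0.2156, 0.1432], E[r] = 2.3251, γ^t·E[r] = 0.191484, running G = 6.155843

G = 6.1558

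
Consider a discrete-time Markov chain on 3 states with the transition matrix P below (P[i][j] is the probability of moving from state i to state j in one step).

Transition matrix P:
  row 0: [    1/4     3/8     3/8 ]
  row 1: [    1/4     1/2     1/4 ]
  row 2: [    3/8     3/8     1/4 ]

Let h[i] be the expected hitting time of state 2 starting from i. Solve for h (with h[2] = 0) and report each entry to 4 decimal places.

First-step conditioning: h[2] = 0; for i ≠ 2, h[i] = 1 + Σ_k P[i][k]·h[k].
  h[0] = 1 + 1/4·h[0] + 3/8·h[1]
  h[1] = 1 + 1/4·h[0] + 1/2·h[1]
Solving the 2×2 linear system over states ≠ 2 gives exactly h = [28/9, 32/9, 0] (h[2] = 0 is the target).

h = [3.1111, 3.5556, 0.0000]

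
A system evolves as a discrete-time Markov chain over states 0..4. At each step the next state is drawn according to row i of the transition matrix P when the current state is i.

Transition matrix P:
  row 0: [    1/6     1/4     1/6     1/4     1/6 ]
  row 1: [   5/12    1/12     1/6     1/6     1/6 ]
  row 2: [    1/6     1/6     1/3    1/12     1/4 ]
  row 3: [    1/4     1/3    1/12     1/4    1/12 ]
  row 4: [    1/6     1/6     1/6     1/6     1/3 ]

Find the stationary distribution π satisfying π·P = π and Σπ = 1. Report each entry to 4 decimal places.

π = [0.2323, 0.2004, 0.1814, 0.1864, 0.1995]

Balance equations π_j = Σ_i π_i·P[i][j]:
  π_0 = 1/6·π_0 + 5/12·π_1 + 1/6·π_2 + 1/4·π_3 + 1/6·π_4
  π_1 = 1/4·π_0 + 1/12·π_1 + 1/6·π_2 + 1/3·π_3 + 1/6·π_4
  π_2 = 1/6·π_0 + 1/6·π_1 + 1/3·π_2 + 1/12·π_3 + 1/6·π_4
  π_3 = 1/4·π_0 + 1/6·π_1 + 1/12·π_2 + 1/4·π_3 + 1/6·π_4
  normalize: π_0 + π_1 + π_2 + π_3 + π_4 = 1
Solving the linear system gives exactly π = [3830/16487, 3304/16487, 2990/16487, 3074/16487, 3289/16487].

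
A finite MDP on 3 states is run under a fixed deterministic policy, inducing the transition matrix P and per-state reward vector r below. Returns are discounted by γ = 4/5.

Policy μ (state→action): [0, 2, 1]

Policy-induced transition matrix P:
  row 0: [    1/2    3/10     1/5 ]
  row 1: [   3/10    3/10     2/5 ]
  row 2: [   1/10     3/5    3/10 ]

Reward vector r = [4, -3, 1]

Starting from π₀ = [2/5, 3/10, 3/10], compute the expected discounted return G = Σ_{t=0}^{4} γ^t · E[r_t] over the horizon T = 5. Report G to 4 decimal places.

t=0: π = [0.4000, 0.3000, 0.3000], E[r] = 1.0000, γ^t·E[r] = 1.000000, running G = 1.000000
t=1: π = [0.3200, 0.3900, 0.2900], E[r] = 0.4000, γ^t·E[r] = 0.320000, running G = 1.320000
t=2: π = [0.3060, 0.3870, 0.3070], E[r] = 0.3700, γ^t·E[r] = 0.236800, running G = 1.556800
t=3: π = [0.2998, 0.3921, 0.3081], E[r] = 0.3310, γ^t·E[r] = 0.169472, running G = 1.726272
t=4: π = [0.2983, 0.3924, 0.3092], E[r] = 0.3253, γ^t·E[r] = 0.133243, running G = 1.859515

G = 1.8595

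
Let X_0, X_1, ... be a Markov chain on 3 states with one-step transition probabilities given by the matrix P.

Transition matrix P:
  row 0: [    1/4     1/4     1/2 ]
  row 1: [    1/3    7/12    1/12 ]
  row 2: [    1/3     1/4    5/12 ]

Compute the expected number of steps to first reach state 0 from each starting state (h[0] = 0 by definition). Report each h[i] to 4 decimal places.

First-step conditioning: h[0] = 0; for i ≠ 0, h[i] = 1 + Σ_k P[i][k]·h[k].
  h[1] = 1 + 7/12·h[1] + 1/12·h[2]
  h[2] = 1 + 1/4·h[1] + 5/12·h[2]
Solving the 2×2 linear system over states ≠ 0 gives exactly h = [0, 3, 3] (h[0] = 0 is the target).

h = [0.0000, 3.0000, 3.0000]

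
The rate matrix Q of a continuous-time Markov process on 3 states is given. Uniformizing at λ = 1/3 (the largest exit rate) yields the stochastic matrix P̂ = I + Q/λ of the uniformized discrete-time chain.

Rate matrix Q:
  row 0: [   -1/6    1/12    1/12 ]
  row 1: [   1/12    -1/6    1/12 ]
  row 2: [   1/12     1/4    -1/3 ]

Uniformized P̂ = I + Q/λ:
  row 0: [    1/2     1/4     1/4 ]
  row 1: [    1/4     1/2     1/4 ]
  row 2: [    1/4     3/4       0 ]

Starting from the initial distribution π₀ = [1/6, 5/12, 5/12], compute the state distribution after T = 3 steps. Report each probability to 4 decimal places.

π = [0.3307, 0.4727, 0.1966]

t=0: π = [0.1667, 0.4167, 0.4167]
t=1: π = [0.2917, 0.5625, 0.1458]
t=2: π = [0.3229, 0.4635, 0.2135]
t=3: π = [0.3307, 0.4727, 0.1966]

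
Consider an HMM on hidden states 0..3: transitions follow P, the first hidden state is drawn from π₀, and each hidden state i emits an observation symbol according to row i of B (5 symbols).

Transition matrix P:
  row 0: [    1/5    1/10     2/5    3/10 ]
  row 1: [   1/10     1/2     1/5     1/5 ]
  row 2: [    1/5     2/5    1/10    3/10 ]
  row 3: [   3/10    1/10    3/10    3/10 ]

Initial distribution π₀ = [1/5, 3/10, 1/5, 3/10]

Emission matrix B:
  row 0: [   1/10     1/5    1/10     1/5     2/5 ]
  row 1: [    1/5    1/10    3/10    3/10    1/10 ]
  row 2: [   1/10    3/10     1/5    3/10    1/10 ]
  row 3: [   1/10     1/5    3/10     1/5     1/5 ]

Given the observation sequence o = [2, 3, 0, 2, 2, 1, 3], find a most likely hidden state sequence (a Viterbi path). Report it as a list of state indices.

t=0: δ = [2.000e-02, 9.000e-02, 4.000e-02, 9.000e-02]  (obs o_0=2)
t=1: δ = [5.400e-03, 1.350e-02, 8.100e-03, 5.400e-03]  ψ = [3, 1, 3, 3]  (obs o_1=3)
t=2: δ = [1.620e-04, 1.350e-03, 2.700e-04, 2.700e-04]  ψ = [2, 1, 1, 1]  (obs o_2=0)
t=3: δ = [1.350e-05, 2.025e-04, 5.400e-05, 8.100e-05]  ψ = [1, 1, 1, 1]  (obs o_3=2)
t=4: δ = [2.430e-06, 3.037e-05, 8.100e-06, 1.215e-05]  ψ = [3, 1, 1, 1]  (obs o_4=2)
t=5: δ = [7.290e-07, 1.519e-06, 1.822e-06, 1.215e-06]  ψ = [3, 1, 1, 1]  (obs o_5=1)
t=6: δ = [7.290e-08, 2.278e-07, 1.093e-07, 1.093e-07]  ψ = [2, 1, 3, 2]  (obs o_6=3)
backtrack: best end state = 1; path = [1, 1, 1, 1, 1, 1, 1]

path = [1, 1, 1, 1, 1, 1, 1]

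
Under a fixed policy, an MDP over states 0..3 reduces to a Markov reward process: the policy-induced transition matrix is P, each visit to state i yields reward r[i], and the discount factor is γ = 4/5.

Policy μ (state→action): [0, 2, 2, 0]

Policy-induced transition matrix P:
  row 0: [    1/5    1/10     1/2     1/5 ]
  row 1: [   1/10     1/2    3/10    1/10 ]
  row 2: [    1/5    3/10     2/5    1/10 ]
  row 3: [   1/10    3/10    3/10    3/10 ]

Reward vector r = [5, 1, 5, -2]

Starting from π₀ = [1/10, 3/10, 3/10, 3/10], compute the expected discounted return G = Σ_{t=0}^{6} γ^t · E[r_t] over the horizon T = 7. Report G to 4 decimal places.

G = 9.3177

t=0: π = [0.1000, 0.3000, 0.3000, 0.3000], E[r] = 1.7000, γ^t·E[r] = 1.700000, running G = 1.700000
t=1: π = [0.1400, 0.3400, 0.3500, 0.1700], E[r] = 2.4500, γ^t·E[r] = 1.960000, running G = 3.660000
t=2: π = [0.1490, 0.3400, 0.3630, 0.1480], E[r] = 2.6040, γ^t·E[r] = 1.666560, running G = 5.326560
t=3: π = [0.1512, 0.3382, 0.3661, 0.1445], E[r] = 2.6357, γ^t·E[r] = 1.349478, running G = 6.676038
t=4: π = [0.1517, 0.3374, 0.3669, 0.1440], E[r] = 2.6423, γ^t·E[r] = 1.082270, running G = 7.758308
t=5: π = [0.1519, 0.3371, 0.3670, 0.1440], E[r] = 2.6436, γ^t·E[r] = 0.866263, running G = 8.624571
t=6: π = [0.1519, 0.3371, 0.3671, 0.1440], E[r] = 2.6439, γ^t·E[r] = 0.693085, running G = 9.317656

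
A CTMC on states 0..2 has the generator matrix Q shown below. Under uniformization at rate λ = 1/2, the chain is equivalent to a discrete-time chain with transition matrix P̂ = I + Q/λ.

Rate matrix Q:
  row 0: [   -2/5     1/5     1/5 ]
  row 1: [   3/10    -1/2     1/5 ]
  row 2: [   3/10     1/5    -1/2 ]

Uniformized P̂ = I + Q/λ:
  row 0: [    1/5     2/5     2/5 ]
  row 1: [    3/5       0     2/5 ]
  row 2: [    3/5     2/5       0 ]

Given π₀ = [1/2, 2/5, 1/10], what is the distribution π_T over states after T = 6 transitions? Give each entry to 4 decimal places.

π = [0.4289, 0.2862, 0.2850]

t=0: π = [0.5000, 0.4000, 0.1000]
t=1: π = [0.4000, 0.2400, 0.3600]
t=2: π = [0.4400, 0.3040, 0.2560]
t=3: π = [0.4240, 0.2784, 0.2976]
t=4: π = [0.4304, 0.2886, 0.2810]
t=5: π = [0.4278, 0.2845, 0.2876]
t=6: π = [0.4289, 0.2862, 0.2850]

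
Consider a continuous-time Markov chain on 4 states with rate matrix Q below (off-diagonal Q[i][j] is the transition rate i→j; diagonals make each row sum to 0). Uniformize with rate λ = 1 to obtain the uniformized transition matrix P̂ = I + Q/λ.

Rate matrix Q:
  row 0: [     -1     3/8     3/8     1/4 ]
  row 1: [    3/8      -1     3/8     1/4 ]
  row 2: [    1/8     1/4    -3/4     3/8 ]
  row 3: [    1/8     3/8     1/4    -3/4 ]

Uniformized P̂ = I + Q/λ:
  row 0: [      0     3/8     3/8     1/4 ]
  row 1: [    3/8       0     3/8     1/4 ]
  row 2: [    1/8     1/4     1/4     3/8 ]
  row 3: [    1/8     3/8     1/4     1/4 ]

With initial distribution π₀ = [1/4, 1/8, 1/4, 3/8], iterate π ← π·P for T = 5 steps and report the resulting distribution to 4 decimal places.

t=0: π = [0.2500, 0.1250, 0.2500, 0.3750]
t=1: π = [0.1250, 0.2969, 0.2969, 0.2813]
t=2: π = [0.1836, 0.2266, 0.3027, 0.2871]
t=3: π = [0.1587, 0.2522, 0.3013, 0.2878]
t=4: π = [0.1682, 0.2428, 0.3014, 0.2877]
t=5: π = [0.1647, 0.2463, 0.3014, 0.2877]

π = [0.1647, 0.2463, 0.3014, 0.2877]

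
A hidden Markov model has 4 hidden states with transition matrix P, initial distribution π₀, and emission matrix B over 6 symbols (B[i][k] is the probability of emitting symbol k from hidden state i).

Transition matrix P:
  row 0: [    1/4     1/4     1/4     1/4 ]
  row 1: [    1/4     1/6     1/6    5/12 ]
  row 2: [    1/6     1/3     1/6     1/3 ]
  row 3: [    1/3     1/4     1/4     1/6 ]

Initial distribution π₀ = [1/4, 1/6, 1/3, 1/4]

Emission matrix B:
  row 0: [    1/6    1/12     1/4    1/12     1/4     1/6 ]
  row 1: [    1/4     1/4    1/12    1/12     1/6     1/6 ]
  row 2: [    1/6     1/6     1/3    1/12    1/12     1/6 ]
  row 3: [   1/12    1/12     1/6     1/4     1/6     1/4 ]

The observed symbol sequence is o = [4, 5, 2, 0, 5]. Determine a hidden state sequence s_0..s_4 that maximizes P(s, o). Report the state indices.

path = [0, 3, 2, 1, 3]

t=0: δ = [6.250e-02, 2.778e-02, 2.778e-02, 4.167e-02]  (obs o_0=4)
t=1: δ = [2.604e-03, 2.604e-03, 2.604e-03, 3.906e-03]  ψ = [0, 0, 0, 0]  (obs o_1=5)
t=2: δ = [3.255e-04, 8.138e-05, 3.255e-04, 1.808e-04]  ψ = [3, 3, 3, 1]  (obs o_2=2)
t=3: δ = [1.356e-05, 2.713e-05, 1.356e-05, 9.042e-06]  ψ = [0, 2, 0, 2]  (obs o_3=0)
t=4: δ = [1.130e-06, 7.535e-07, 7.535e-07, 2.826e-06]  ψ = [1, 1, 1, 1]  (obs o_4=5)
backtrack: best end state = 3; path = [0, 3, 2, 1, 3]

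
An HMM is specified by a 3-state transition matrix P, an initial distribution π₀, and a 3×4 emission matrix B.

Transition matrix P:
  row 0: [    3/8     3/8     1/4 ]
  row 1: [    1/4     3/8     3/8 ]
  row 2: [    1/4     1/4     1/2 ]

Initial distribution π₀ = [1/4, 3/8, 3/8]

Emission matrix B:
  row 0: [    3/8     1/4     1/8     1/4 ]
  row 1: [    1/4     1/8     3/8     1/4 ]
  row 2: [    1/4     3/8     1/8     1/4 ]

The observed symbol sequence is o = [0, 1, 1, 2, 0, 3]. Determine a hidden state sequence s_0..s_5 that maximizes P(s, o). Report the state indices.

t=0: δ = [9.375e-02, 9.375e-02, 9.375e-02]  (obs o_0=0)
t=1: δ = [8.789e-03, 4.395e-03, 1.758e-02]  ψ = [0, 0, 2]  (obs o_1=1)
t=2: δ = [1.099e-03, 5.493e-04, 3.296e-03]  ψ = [2, 2, 2]  (obs o_2=1)
t=3: δ = [1.030e-04, 3.090e-04, 2.060e-04]  ψ = [2, 2, 2]  (obs o_3=2)
t=4: δ = [2.897e-05, 2.897e-05, 2.897e-05]  ψ = [1, 1, 1]  (obs o_4=0)
t=5: δ = [2.716e-06, 2.716e-06, 3.621e-06]  ψ = [0, 0, 2]  (obs o_5=3)
backtrack: best end state = 2; path = [2, 2, 2, 1, 2, 2]

path = [2, 2, 2, 1, 2, 2]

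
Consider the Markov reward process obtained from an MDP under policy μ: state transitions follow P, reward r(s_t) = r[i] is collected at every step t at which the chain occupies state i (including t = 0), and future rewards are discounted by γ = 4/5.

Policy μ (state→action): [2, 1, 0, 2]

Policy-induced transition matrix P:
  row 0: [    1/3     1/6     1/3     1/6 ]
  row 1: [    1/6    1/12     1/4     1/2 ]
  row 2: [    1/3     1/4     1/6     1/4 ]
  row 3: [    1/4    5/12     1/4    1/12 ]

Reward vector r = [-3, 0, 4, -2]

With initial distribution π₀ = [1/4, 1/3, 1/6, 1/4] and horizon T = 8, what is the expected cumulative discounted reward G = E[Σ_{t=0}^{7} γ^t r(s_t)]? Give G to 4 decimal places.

G = -1.5276

t=0: π = [0.2500, 0.3333, 0.1667, 0.2500], E[r] = -0.5833, γ^t·E[r] = -0.583333, running G = -0.583333
t=1: π = [0.2569, 0.2153, 0.2569, 0.2708], E[r] = -0.2847, γ^t·E[r] = -0.227778, running G = -0.811111
t=2: π = [0.2749, 0.2378, 0.2500, 0.2373], E[r] = -0.2992, γ^t·E[r] = -0.191481, running G = -1.002593
t=3: π = [0.2739, 0.2270, 0.2521, 0.2470], E[r] = -0.3075, γ^t·E[r] = -0.157432, running G = -1.160025
t=4: π = [0.2749, 0.2305, 0.2518, 0.2428], E[r] = -0.3030, γ^t·E[r] = -0.124099, running G = -1.284123
t=5: π = [0.2747, 0.2291, 0.2519, 0.2443], E[r] = -0.3049, γ^t·E[r] = -0.099902, running G = -1.384025
t=6: π = [0.2748, 0.2296, 0.2519, 0.2437], E[r] = -0.3041, γ^t·E[r] = -0.079731, running G = -1.463756
t=7: π = [0.2748, 0.2294, 0.2519, 0.2439], E[r] = -0.3044, γ^t·E[r] = -0.063842, running G = -1.527598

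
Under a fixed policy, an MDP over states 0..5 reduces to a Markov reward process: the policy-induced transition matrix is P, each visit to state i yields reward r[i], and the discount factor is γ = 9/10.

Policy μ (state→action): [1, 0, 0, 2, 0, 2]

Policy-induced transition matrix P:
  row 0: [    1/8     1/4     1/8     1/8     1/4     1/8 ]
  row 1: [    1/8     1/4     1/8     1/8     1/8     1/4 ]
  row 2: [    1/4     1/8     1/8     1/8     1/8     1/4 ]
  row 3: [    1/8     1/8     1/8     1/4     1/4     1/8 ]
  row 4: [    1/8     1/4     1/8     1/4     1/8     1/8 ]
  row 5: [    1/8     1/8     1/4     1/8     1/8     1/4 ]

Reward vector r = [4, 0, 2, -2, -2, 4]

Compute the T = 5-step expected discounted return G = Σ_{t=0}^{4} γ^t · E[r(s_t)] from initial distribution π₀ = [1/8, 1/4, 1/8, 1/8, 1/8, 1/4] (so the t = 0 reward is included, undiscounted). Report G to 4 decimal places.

G = 4.3707

t=0: π = [0.1250, 0.2500, 0.1250, 0.1250, 0.1250, 0.2500], E[r] = 1.2500, γ^t·E[r] = 1.250000, running G = 1.250000
t=1: π = [0.1406, 0.1875, 0.1563, 0.1563, 0.1563, 0.2031], E[r] = 1.0625, γ^t·E[r] = 0.956250, running G = 2.206250
t=2: π = [0.1445, 0.1855, 0.1504, 0.1641, 0.1621, 0.1934], E[r] = 1.0000, γ^t·E[r] = 0.810000, running G = 3.016250
t=3: π = [0.1438, 0.1865, 0.1492, 0.1658, 0.1636, 0.1912], E[r] = 0.9795, γ^t·E[r] = 0.714050, running G = 3.730300
t=4: π = [0.1436, 0.1867, 0.1489, 0.1662, 0.1637, 0.1909], E[r] = 0.9761, γ^t·E[r] = 0.640402, running G = 4.370702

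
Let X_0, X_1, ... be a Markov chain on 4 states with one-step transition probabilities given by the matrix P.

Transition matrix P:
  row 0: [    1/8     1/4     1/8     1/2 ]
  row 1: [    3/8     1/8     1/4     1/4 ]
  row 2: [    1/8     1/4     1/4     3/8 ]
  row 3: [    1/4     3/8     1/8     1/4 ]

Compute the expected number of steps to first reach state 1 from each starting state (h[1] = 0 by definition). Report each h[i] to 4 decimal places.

First-step conditioning: h[1] = 0; for i ≠ 1, h[i] = 1 + Σ_k P[i][k]·h[k].
  h[0] = 1 + 1/8·h[0] + 1/8·h[2] + 1/2·h[3]
  h[2] = 1 + 1/8·h[0] + 1/4·h[2] + 3/8·h[3]
  h[3] = 1 + 1/4·h[0] + 1/8·h[2] + 1/4·h[3]
Solving the 3×3 linear system over states ≠ 1 gives exactly h = [560/167, 0, 568/167, 504/167] (h[1] = 0 is the target).

h = [3.3533, 0.0000, 3.4012, 3.0180]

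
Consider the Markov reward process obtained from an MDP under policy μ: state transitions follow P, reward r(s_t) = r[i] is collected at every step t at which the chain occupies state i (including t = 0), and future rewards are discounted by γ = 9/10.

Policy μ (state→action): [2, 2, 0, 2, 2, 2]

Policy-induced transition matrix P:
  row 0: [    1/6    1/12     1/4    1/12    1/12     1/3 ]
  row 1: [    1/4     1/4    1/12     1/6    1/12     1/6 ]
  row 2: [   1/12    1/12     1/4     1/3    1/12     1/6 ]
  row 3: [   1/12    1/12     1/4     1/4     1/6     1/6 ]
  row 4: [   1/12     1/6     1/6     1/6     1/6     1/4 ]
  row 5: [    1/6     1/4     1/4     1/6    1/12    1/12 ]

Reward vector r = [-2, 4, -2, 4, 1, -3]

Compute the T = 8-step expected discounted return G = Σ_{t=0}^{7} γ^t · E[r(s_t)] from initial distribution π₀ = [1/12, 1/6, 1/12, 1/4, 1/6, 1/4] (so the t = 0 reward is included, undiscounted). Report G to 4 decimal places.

G = 2.1377

t=0: π = [0.0833, 0.1667, 0.0833, 0.2500, 0.1667, 0.2500], E[r] = 0.7500, γ^t·E[r] = 0.750000, running G = 0.750000
t=1: π = [0.1389, 0.1667, 0.2083, 0.1944, 0.1181, 0.1736], E[r] = 0.3472, γ^t·E[r] = 0.312500, running G = 1.062500
t=2: π = [0.1372, 0.1499, 0.2124, 0.2060, 0.1094, 0.1852], E[r] = 0.2784, γ^t·E[r] = 0.225469, running G = 1.287969
t=3: π = [0.1352, 0.1483, 0.2159, 0.2078, 0.1096, 0.1832], E[r] = 0.2822, γ^t·E[r] = 0.205734, running G = 1.493703
t=4: π = [0.1346, 0.1477, 0.2161, 0.2087, 0.1098, 0.1831], E[r] = 0.2848, γ^t·E[r] = 0.186870, running G = 1.680573
t=5: π = [0.1344, 0.1476, 0.2162, 0.2089, 0.1099, 0.1830], E[r] = 0.2855, γ^t·E[r] = 0.168595, running G = 1.849167
t=6: π = [0.1344, 0.1476, 0.2162, 0.2089, 0.1099, 0.1830], E[r] = 0.2857, γ^t·E[r] = 0.151834, running G = 2.001001
t=7: π = [0.1344, 0.1476, 0.2162, 0.2089, 0.1099, 0.1830], E[r] = 0.2857, γ^t·E[r] = 0.136671, running G = 2.137672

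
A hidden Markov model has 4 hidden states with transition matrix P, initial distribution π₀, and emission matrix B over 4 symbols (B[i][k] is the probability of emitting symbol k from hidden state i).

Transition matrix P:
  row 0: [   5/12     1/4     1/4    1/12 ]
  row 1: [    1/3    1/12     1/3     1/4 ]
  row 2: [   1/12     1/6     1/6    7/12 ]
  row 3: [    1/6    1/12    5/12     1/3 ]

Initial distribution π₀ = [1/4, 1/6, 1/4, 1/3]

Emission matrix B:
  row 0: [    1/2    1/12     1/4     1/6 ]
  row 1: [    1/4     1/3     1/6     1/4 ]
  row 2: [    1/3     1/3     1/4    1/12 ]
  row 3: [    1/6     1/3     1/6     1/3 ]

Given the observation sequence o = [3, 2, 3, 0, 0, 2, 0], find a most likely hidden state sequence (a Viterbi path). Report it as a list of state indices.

path = [3, 2, 3, 0, 0, 0, 0]

t=0: δ = [4.167e-02, 4.167e-02, 2.083e-02, 1.111e-01]  (obs o_0=3)
t=1: δ = [4.630e-03, 1.736e-03, 1.157e-02, 6.173e-03]  ψ = [3, 0, 3, 3]  (obs o_1=2)
t=2: δ = [3.215e-04, 4.823e-04, 2.143e-04, 2.251e-03]  ψ = [0, 2, 3, 2]  (obs o_2=3)
t=3: δ = [1.875e-04, 4.689e-05, 3.126e-04, 1.250e-04]  ψ = [3, 3, 3, 3]  (obs o_3=0)
t=4: δ = [3.907e-05, 1.302e-05, 1.737e-05, 3.039e-05]  ψ = [0, 2, 2, 2]  (obs o_4=0)
t=5: δ = [4.070e-06, 1.628e-06, 3.166e-06, 1.688e-06]  ψ = [0, 0, 3, 2]  (obs o_5=2)
t=6: δ = [8.479e-07, 2.544e-07, 3.392e-07, 3.078e-07]  ψ = [0, 0, 0, 2]  (obs o_6=0)
backtrack: best end state = 0; path = [3, 2, 3, 0, 0, 0, 0]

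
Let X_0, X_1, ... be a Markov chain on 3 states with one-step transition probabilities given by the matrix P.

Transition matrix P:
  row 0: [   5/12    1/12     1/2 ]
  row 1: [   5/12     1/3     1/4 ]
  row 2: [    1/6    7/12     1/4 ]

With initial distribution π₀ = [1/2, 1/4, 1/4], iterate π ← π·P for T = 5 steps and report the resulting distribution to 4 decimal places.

t=0: π = [0.5000, 0.2500, 0.2500]
t=1: π = [0.3542, 0.2708, 0.3750]
t=2: π = [0.3229, 0.3385, 0.3385]
t=3: π = [0.3320, 0.3372, 0.3307]
t=4: π = [0.3340, 0.3330, 0.3330]
t=5: π = [0.3334, 0.3331, 0.3335]

π = [0.3334, 0.3331, 0.3335]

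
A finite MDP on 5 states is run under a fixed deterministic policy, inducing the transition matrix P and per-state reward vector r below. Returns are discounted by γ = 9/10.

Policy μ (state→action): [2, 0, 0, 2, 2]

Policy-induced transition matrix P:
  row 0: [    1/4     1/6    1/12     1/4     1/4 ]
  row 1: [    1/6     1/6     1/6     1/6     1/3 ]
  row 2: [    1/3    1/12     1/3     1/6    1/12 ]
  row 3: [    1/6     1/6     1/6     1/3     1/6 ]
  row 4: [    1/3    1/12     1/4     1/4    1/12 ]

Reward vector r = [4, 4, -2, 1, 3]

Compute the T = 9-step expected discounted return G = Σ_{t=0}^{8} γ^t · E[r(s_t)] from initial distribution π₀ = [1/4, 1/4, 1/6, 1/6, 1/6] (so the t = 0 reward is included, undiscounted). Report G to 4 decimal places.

G = 12.2930

t=0: π = [0.2500, 0.2500, 0.1667, 0.1667, 0.1667], E[r] = 2.3333, γ^t·E[r] = 2.333333, running G = 2.333333
t=1: π = [0.2431, 0.1389, 0.1875, 0.2292, 0.2014], E[r] = 1.9861, γ^t·E[r] = 1.787500, running G = 4.120833
t=2: π = [0.2517, 0.1343, 0.1944, 0.2419, 0.1777], E[r] = 1.9300, γ^t·E[r] = 1.563281, running G = 5.684115
t=3: π = [0.2497, 0.1357, 0.1929, 0.2428, 0.1790], E[r] = 1.9353, γ^t·E[r] = 1.410820, running G = 7.094935
t=4: π = [0.2495, 0.1357, 0.1929, 0.2429, 0.1791], E[r] = 1.9348, γ^t·E[r] = 1.269411, running G = 8.364346
t=5: π = [0.2495, 0.1357, 0.1930, 0.2429, 0.1791], E[r] = 1.9346, γ^t·E[r] = 1.142378, running G = 9.506724
t=6: π = [0.2495, 0.1357, 0.1930, 0.2429, 0.1791], E[r] = 1.9346, γ^t·E[r] = 1.028135, running G = 10.534859
t=7: π = [0.2495, 0.1357, 0.1930, 0.2429, 0.1791], E[r] = 1.9346, γ^t·E[r] = 0.925321, running G = 11.460180
t=8: π = [0.2495, 0.1357, 0.1930, 0.2429, 0.1791], E[r] = 1.9346, γ^t·E[r] = 0.832789, running G = 12.292969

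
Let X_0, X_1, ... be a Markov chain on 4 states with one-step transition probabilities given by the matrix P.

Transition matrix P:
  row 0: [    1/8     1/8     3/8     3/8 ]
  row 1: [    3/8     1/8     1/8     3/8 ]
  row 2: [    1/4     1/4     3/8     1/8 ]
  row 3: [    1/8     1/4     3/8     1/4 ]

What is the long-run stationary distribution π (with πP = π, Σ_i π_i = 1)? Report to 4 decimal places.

π = [0.2153, 0.1983, 0.3254, 0.2610]

Balance equations π_j = Σ_i π_i·P[i][j]:
  π_0 = 1/8·π_0 + 3/8·π_1 + 1/4·π_2 + 1/8·π_3
  π_1 = 1/8·π_0 + 1/8·π_1 + 1/4·π_2 + 1/4·π_3
  π_2 = 3/8·π_0 + 1/8·π_1 + 3/8·π_2 + 3/8·π_3
  normalize: π_0 + π_1 + π_2 + π_3 = 1
Solving the linear system gives exactly π = [127/590, 117/590, 96/295, 77/295].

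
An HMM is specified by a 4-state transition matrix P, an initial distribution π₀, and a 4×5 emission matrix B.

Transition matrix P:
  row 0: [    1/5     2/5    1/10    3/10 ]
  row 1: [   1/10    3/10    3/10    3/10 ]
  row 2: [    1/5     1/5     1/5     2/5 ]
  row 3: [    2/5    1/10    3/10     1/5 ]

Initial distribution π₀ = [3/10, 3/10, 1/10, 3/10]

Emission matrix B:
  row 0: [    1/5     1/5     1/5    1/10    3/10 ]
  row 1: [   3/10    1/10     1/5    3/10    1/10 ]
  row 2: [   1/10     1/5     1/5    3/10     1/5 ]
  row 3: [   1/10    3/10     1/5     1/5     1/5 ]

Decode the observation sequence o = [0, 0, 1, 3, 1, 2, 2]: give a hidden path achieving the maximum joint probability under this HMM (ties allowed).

t=0: δ = [6.000e-02, 9.000e-02, 1.000e-02, 3.000e-02]  (obs o_0=0)
t=1: δ = [2.400e-03, 8.100e-03, 2.700e-03, 2.700e-03]  ψ = [0, 1, 1, 1]  (obs o_1=0)
t=2: δ = [2.160e-04, 2.430e-04, 4.860e-04, 7.290e-04]  ψ = [3, 1, 1, 1]  (obs o_2=1)
t=3: δ = [2.916e-05, 2.916e-05, 6.561e-05, 3.888e-05]  ψ = [3, 2, 3, 2]  (obs o_3=3)
t=4: δ = [3.110e-06, 1.312e-06, 2.624e-06, 7.873e-06]  ψ = [3, 2, 2, 2]  (obs o_4=1)
t=5: δ = [6.299e-07, 2.488e-07, 4.724e-07, 3.149e-07]  ψ = [3, 0, 3, 3]  (obs o_5=2)
t=6: δ = [2.519e-08, 5.039e-08, 1.890e-08, 3.779e-08]  ψ = [0, 0, 2, 0]  (obs o_6=2)
backtrack: best end state = 1; path = [1, 1, 3, 2, 3, 0, 1]

path = [1, 1, 3, 2, 3, 0, 1]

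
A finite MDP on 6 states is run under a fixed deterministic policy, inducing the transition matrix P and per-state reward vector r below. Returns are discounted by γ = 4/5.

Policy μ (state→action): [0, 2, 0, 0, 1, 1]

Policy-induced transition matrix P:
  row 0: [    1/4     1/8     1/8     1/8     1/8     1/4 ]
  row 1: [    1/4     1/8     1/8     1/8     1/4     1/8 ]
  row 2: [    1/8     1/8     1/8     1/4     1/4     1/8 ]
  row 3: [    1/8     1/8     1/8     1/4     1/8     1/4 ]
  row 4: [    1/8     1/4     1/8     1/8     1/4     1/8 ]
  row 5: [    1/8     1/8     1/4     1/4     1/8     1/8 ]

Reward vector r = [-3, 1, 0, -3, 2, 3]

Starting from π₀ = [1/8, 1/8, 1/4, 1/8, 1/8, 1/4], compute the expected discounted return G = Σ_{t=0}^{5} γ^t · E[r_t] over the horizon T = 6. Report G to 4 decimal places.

G = 0.2453

t=0: π = [0.1250, 0.1250, 0.2500, 0.1250, 0.1250, 0.2500], E[r] = 0.3750, γ^t·E[r] = 0.375000, running G = 0.375000
t=1: π = [0.1563, 0.1406, 0.1563, 0.2031, 0.1875, 0.1563], E[r] = -0.0938, γ^t·E[r] = -0.075000, running G = 0.300000
t=2: π = [0.1621, 0.1484, 0.1445, 0.1895, 0.1855, 0.1699], E[r] = -0.0254, γ^t·E[r] = -0.016250, running G = 0.283750
t=3: π = [0.1638, 0.1482, 0.1462, 0.1880, 0.1848, 0.1689], E[r] = -0.0308, γ^t·E[r] = -0.015750, running G = 0.268000
t=4: π = [0.1640, 0.1481, 0.1461, 0.1879, 0.1849, 0.1690], E[r] = -0.0309, γ^t·E[r] = -0.012638, running G = 0.255363
t=5: π = [0.1640, 0.1481, 0.1461, 0.1879, 0.1849, 0.1690], E[r] = -0.0308, γ^t·E[r] = -0.010094, running G = 0.245269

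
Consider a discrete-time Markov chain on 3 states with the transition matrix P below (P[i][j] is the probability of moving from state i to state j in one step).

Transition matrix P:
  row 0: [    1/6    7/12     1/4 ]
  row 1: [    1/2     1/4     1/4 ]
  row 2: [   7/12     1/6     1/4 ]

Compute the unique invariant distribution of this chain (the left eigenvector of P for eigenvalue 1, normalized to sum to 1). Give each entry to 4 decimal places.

π = [0.3906, 0.3594, 0.2500]

Balance equations π_j = Σ_i π_i·P[i][j]:
  π_0 = 1/6·π_0 + 1/2·π_1 + 7/12·π_2
  π_1 = 7/12·π_0 + 1/4·π_1 + 1/6·π_2
  normalize: π_0 + π_1 + π_2 = 1
Solving the linear system gives exactly π = [25/64, 23/64, 1/4].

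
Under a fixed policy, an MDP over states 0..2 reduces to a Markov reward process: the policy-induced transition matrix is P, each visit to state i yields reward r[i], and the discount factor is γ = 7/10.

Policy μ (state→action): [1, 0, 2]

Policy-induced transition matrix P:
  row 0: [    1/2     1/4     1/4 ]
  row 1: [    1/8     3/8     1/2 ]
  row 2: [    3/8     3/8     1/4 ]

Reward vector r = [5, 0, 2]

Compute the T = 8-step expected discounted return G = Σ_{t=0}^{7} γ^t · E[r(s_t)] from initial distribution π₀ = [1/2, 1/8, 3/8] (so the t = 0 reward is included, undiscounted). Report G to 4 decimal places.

G = 8.4649

t=0: π = [0.5000, 0.1250, 0.3750], E[r] = 3.2500, γ^t·E[r] = 3.250000, running G = 3.250000
t=1: π = [0.4063, 0.3125, 0.2813], E[r] = 2.5938, γ^t·E[r] = 1.815625, running G = 5.065625
t=2: π = [0.3477, 0.3242, 0.3281], E[r] = 2.3945, γ^t·E[r] = 1.173320, running G = 6.238945
t=3: π = [0.3374, 0.3315, 0.3311], E[r] = 2.3491, γ^t·E[r] = 0.805749, running G = 7.044694
t=4: π = [0.3343, 0.3328, 0.3329], E[r] = 2.3372, γ^t·E[r] = 0.561166, running G = 7.605860
t=5: π = [0.3336, 0.3332, 0.3332], E[r] = 2.3343, γ^t·E[r] = 0.392328, running G = 7.998188
t=6: π = [0.3334, 0.3333, 0.3333], E[r] = 2.3336, γ^t·E[r] = 0.274543, running G = 8.272731
t=7: π = [0.3333, 0.3333, 0.3333], E[r] = 2.3334, γ^t·E[r] = 0.192165, running G = 8.464896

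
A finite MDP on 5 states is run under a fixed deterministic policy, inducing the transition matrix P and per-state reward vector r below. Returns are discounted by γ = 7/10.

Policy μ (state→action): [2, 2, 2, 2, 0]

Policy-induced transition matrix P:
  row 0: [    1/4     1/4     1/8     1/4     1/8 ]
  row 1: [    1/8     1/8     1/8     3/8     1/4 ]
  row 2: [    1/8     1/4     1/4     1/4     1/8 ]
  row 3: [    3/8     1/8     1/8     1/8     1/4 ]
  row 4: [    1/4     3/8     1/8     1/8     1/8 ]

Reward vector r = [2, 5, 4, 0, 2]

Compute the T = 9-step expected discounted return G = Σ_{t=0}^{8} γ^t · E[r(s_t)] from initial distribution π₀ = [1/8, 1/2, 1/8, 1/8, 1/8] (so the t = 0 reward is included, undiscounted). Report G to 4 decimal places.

t=0: π = [0.1250, 0.5000, 0.1250, 0.1250, 0.1250], E[r] = 3.5000, γ^t·E[r] = 3.500000, running G = 3.500000
t=1: π = [0.1875, 0.1875, 0.1406, 0.2813, 0.2031], E[r] = 2.2813, γ^t·E[r] = 1.596875, running G = 5.096875
t=2: π = [0.2441, 0.2168, 0.1426, 0.2129, 0.1836], E[r] = 2.5098, γ^t·E[r] = 1.229785, running G = 6.326660
t=3: π = [0.2317, 0.2192, 0.1428, 0.2275, 0.1787], E[r] = 2.4883, γ^t·E[r] = 0.853480, running G = 7.180141
t=4: π = [0.2332, 0.2165, 0.1429, 0.2266, 0.1808], E[r] = 2.4819, γ^t·E[r] = 0.595912, running G = 7.776053
t=5: π = [0.2334, 0.2172, 0.1429, 0.2261, 0.1804], E[r] = 2.4851, γ^t·E[r] = 0.417672, running G = 8.193725
t=6: π = [0.2333, 0.2171, 0.1429, 0.2263, 0.1804], E[r] = 2.4844, γ^t·E[r] = 0.292291, running G = 8.486016
t=7: π = [0.2333, 0.2171, 0.1429, 0.2263, 0.1804], E[r] = 2.4845, γ^t·E[r] = 0.204607, running G = 8.690623
t=8: π = [0.2333, 0.2171, 0.1429, 0.2263, 0.1804], E[r] = 2.4845, γ^t·E[r] = 0.143226, running G = 8.833849

G = 8.8338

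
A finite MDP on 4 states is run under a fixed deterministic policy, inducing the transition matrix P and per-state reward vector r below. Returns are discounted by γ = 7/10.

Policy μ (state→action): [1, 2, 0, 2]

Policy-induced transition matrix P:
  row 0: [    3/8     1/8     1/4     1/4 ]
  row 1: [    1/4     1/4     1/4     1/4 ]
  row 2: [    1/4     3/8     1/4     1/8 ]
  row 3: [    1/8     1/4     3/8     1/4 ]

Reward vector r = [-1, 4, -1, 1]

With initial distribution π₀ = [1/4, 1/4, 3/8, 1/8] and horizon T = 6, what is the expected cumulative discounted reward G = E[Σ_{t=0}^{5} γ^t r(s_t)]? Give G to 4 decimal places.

G = 1.8699

t=0: π = [0.2500, 0.2500, 0.3750, 0.1250], E[r] = 0.5000, γ^t·E[r] = 0.500000, running G = 0.500000
t=1: π = [0.2656, 0.2656, 0.2656, 0.2031], E[r] = 0.7344, γ^t·E[r] = 0.514063, running G = 1.014063
t=2: π = [0.2578, 0.2500, 0.2754, 0.2168], E[r] = 0.6836, γ^t·E[r] = 0.334961, running G = 1.349023
t=3: π = [0.2551, 0.2522, 0.2771, 0.2156], E[r] = 0.6921, γ^t·E[r] = 0.237404, running G = 1.586427
t=4: π = [0.2549, 0.2527, 0.2769, 0.2154], E[r] = 0.6945, γ^t·E[r] = 0.166739, running G = 1.753166
t=5: π = [0.2549, 0.2528, 0.2769, 0.2154], E[r] = 0.6945, γ^t·E[r] = 0.116727, running G = 1.869894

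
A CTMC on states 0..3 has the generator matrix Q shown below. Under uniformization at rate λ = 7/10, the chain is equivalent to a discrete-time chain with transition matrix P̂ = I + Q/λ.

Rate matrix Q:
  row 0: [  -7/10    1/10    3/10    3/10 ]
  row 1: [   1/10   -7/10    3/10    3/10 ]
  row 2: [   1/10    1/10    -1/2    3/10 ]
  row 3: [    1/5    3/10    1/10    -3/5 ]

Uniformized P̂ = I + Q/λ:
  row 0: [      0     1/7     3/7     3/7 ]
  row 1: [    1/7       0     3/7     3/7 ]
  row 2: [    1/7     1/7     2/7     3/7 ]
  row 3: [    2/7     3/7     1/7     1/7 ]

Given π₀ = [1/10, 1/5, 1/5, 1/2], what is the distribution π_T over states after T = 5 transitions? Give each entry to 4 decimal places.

π = [0.1670, 0.2089, 0.2911, 0.3330]

t=0: π = [0.1000, 0.2000, 0.2000, 0.5000]
t=1: π = [0.2000, 0.2571, 0.2571, 0.2857]
t=2: π = [0.1551, 0.1878, 0.3102, 0.3469]
t=3: π = [0.1703, 0.2152, 0.2851, 0.3294]
t=4: π = [0.1656, 0.2062, 0.2937, 0.3344]
t=5: π = [0.1670, 0.2089, 0.2911, 0.3330]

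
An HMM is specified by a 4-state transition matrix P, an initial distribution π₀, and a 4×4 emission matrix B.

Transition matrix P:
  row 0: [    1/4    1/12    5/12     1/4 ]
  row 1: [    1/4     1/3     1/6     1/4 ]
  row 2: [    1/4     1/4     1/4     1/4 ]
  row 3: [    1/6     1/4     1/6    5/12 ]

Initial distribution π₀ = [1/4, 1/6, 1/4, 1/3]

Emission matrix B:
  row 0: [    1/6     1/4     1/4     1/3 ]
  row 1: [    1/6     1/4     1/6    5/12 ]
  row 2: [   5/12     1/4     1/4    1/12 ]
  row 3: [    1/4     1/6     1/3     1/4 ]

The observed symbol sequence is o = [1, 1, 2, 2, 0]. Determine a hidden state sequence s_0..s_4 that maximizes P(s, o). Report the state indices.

path = [0, 2, 3, 3, 3]

t=0: δ = [6.250e-02, 4.167e-02, 6.250e-02, 5.556e-02]  (obs o_0=1)
t=1: δ = [3.906e-03, 3.906e-03, 6.510e-03, 3.858e-03]  ψ = [0, 2, 0, 3]  (obs o_1=1)
t=2: δ = [4.069e-04, 2.713e-04, 4.069e-04, 5.425e-04]  ψ = [2, 2, 0, 2]  (obs o_2=2)
t=3: δ = [2.543e-05, 2.261e-05, 4.239e-05, 7.535e-05]  ψ = [0, 3, 0, 3]  (obs o_3=2)
t=4: δ = [2.093e-06, 3.140e-06, 5.233e-06, 7.849e-06]  ψ = [3, 3, 3, 3]  (obs o_4=0)
backtrack: best end state = 3; path = [0, 2, 3, 3, 3]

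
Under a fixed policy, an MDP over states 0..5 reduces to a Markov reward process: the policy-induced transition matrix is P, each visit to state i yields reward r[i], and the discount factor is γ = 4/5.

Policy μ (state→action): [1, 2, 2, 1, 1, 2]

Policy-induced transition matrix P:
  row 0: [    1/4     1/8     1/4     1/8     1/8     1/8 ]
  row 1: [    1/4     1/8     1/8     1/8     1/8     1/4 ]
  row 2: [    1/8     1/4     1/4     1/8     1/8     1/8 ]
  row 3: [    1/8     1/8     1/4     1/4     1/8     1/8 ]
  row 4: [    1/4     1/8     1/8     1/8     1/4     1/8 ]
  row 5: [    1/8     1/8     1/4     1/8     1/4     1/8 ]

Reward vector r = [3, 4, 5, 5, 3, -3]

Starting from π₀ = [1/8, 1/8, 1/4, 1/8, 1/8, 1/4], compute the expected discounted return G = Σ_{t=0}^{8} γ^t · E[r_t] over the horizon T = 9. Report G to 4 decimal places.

t=0: π = [0.1250, 0.1250, 0.2500, 0.1250, 0.1250, 0.2500], E[r] = 2.3750, γ^t·E[r] = 2.375000, running G = 2.375000
t=1: π = [0.1719, 0.1563, 0.2188, 0.1406, 0.1719, 0.1406], E[r] = 3.0313, γ^t·E[r] = 2.425000, running G = 4.800000
t=2: π = [0.1875, 0.1523, 0.2090, 0.1426, 0.1641, 0.1445], E[r] = 2.9883, γ^t·E[r] = 1.912500, running G = 6.712500
t=3: π = [0.1880, 0.1511, 0.2104, 0.1428, 0.1636, 0.1440], E[r] = 2.9934, γ^t·E[r] = 1.532625, running G = 8.245125
t=4: π = [0.1878, 0.1513, 0.2107, 0.1429, 0.1635, 0.1439], E[r] = 2.9950, γ^t·E[r] = 1.226750, running G = 9.471875
t=5: π = [0.1878, 0.1513, 0.2107, 0.1429, 0.1634, 0.1439], E[r] = 2.9949, γ^t·E[r] = 0.981361, running G = 10.453236
t=6: π = [0.1878, 0.1513, 0.2107, 0.1429, 0.1634, 0.1439], E[r] = 2.9949, γ^t·E[r] = 0.785084, running G = 11.238321
t=7: π = [0.1878, 0.1513, 0.2107, 0.1429, 0.1634, 0.1439], E[r] = 2.9949, γ^t·E[r] = 0.628068, running G = 11.866388
t=8: π = [0.1878, 0.1513, 0.2107, 0.1429, 0.1634, 0.1439], E[r] = 2.9949, γ^t·E[r] = 0.502454, running G = 12.368842

G = 12.3688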